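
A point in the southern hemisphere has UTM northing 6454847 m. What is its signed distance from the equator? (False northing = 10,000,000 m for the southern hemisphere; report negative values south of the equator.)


For southern: actual = 6454847 - 10000000 = -3545153 m

-3545153 m


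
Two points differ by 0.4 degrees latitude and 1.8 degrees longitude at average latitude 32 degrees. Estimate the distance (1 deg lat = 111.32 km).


dlat_km = 0.4 * 111.32 = 44.528
dlon_km = 1.8 * 111.32 * cos(32) ≈ 169.928
dist = sqrt(44.528^2 + 169.928^2) ≈ 175.7 km

175.7 km


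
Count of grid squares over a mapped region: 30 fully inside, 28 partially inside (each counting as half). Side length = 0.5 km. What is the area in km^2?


effective squares = 30 + 28 * 0.5 = 44.0
area = 44.0 * 0.25 = 11.0 km^2

11.0 km^2


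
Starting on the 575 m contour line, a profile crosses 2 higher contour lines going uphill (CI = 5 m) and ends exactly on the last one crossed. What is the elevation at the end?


elevation = 575 + 2 * 5 = 585 m

585 m


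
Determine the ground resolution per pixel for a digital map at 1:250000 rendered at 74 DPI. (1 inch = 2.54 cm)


pixel_cm = 2.54 / 74 ≈ 0.034324 cm
ground = pixel_cm * 250000 / 100 = 2.54 * 250000 / (74 * 100) = 635000 / 7400 ≈ 85.81 m

85.81 m


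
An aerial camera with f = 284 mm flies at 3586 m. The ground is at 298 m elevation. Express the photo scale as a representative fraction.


scale = f / (H - h) = 284 mm / 3288 m = 284 / 3288000 = 1:11577

1:11577


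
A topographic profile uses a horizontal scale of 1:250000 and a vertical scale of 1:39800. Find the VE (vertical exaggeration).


VE = horizontal_scale / vertical_scale = 250000 / 39800 ≈ 6.3

6.3x


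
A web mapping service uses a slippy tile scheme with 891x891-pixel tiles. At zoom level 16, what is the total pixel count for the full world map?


tiles per axis = 2^16 = 65536
total tiles = 65536^2 = 4294967296
pixels per axis = 65536 * 891 = 58392576
total pixels = 58392576^2 = 3409692931915776

3409692931915776 pixels


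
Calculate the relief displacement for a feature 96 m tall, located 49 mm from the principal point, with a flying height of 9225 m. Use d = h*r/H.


d = h * r / H = 96 * 49 / 9225 = 0.51 mm

0.51 mm


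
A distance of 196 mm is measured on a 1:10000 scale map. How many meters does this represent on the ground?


ground = 196 mm * 10000 / 1000 = 1960.0 m

1960.0 m


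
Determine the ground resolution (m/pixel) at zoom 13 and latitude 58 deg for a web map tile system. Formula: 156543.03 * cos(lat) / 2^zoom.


res = 156543.03 * cos(58) / 2^13 = 156543.03 * 0.52991926 / 8192 = 10.13 m/pixel

10.13 m/pixel


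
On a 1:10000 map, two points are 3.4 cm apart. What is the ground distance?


ground = 3.4 cm * 10000 / 100 = 340.0 m

340.0 m


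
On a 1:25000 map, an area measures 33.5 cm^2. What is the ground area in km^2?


ground_area = 33.5 * (25000/100)^2 = 2093750.0 m^2 = 2.09375 km^2 ≈ 2.094 km^2

2.094 km^2


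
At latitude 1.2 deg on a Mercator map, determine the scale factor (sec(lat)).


SF = 1 / cos(1.2) = 1 / 0.999781 = 1.0

1.0


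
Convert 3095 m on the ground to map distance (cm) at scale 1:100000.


map_cm = 3095 * 100 / 100000 = 3.095 cm ≈ 3.1 cm

3.1 cm


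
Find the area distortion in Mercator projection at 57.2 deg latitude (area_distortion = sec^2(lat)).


area_distortion = 1/cos^2(57.2) = 3.408

3.408


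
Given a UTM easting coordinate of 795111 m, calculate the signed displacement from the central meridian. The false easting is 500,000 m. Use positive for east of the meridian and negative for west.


displacement = 795111 - 500000 = 295111 m

295111 m


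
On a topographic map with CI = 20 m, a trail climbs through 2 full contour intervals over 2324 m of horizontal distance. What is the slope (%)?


elevation change = 2 * 20 = 40 m
slope = 40 / 2324 * 100 = 1.7%

1.7%


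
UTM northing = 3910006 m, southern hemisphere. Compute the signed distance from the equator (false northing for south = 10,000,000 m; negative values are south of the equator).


For southern: actual = 3910006 - 10000000 = -6089994 m

-6089994 m


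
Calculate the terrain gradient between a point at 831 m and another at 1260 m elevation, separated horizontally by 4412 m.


gradient = (1260 - 831) / 4412 = 429 / 4412 = 0.0972

0.0972


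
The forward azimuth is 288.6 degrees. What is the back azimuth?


back azimuth = (288.6 + 180) mod 360 = 108.6 degrees

108.6 degrees


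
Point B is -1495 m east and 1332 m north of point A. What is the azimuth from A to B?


az = atan2(-1495, 1332) = -48.3 deg
adjusted to 0-360: 311.7 degrees

311.7 degrees


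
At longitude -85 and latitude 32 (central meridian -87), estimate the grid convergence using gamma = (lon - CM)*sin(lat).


gamma = (-85 - -87) * sin(32) = 2 * 0.529919 = 1.06 degrees

1.06 degrees


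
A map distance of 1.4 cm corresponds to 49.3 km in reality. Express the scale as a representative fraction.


ground = 49.3 km = 4930000 cm; RF denominator = ground / map = 4930000 / 1.4 ≈ 3521429; RF = 1:3521429

1:3521429


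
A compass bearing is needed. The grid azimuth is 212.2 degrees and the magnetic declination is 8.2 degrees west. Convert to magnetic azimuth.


magnetic azimuth = grid azimuth - declination (east +ve)
mag_az = 212.2 - -8.2 = 220.4 degrees

220.4 degrees


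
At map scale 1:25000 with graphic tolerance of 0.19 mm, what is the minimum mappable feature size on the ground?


ground = 0.19 mm * 25000 / 1000 = 4.75 m

4.75 m


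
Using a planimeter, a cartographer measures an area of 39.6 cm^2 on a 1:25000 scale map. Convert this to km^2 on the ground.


ground_area = 39.6 * (25000/100)^2 = 2475000.0 m^2 = 2.475 km^2

2.475 km^2


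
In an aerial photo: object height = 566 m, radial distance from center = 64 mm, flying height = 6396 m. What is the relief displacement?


d = h * r / H = 566 * 64 / 6396 = 5.66 mm

5.66 mm


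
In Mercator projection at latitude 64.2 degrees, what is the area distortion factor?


area_distortion = 1/cos^2(64.2) = 5.279

5.279


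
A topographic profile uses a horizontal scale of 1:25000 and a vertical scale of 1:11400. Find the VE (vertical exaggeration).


VE = horizontal_scale / vertical_scale = 25000 / 11400 ≈ 2.2

2.2x


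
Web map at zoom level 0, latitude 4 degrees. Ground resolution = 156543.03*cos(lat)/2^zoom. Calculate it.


res = 156543.03 * cos(4) / 2^0 = 156543.03 * 0.99756405 / 1 = 156161.7 m/pixel

156161.7 m/pixel


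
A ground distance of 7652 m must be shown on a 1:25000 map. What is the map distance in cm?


map_cm = 7652 * 100 / 25000 = 30.608 cm ≈ 30.61 cm

30.61 cm


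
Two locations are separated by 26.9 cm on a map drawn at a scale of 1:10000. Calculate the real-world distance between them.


ground = 26.9 cm * 10000 / 100 = 2690.0 m = 2.69 km

2.69 km


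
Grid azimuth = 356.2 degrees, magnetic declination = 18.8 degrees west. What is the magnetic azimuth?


magnetic azimuth = grid azimuth - declination (east +ve)
mag_az = 356.2 - -18.8 = 15.0 degrees

15.0 degrees


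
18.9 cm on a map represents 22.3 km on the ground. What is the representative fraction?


ground = 22.3 km = 2230000 cm; RF denominator = ground / map = 2230000 / 18.9 ≈ 117989; RF = 1:117989

1:117989


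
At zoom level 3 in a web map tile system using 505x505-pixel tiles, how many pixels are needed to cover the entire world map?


tiles per axis = 2^3 = 8
total tiles = 8^2 = 64
pixels per axis = 8 * 505 = 4040
total pixels = 4040^2 = 16321600

16321600 pixels


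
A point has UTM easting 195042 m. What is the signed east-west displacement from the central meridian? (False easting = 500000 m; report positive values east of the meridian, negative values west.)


displacement = 195042 - 500000 = -304958 m

-304958 m


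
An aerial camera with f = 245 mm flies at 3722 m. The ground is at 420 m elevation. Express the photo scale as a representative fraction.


scale = f / (H - h) = 245 mm / 3302 m = 245 / 3302000 = 1:13478

1:13478


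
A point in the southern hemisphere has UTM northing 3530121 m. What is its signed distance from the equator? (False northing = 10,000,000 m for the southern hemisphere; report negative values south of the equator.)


For southern: actual = 3530121 - 10000000 = -6469879 m

-6469879 m


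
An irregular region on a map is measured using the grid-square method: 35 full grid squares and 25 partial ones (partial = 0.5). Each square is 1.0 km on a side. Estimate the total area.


effective squares = 35 + 25 * 0.5 = 47.5
area = 47.5 * 1.0 = 47.5 km^2

47.5 km^2


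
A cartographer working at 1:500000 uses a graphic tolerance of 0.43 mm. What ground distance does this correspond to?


ground = 0.43 mm * 500000 / 1000 = 215.0 m

215.0 m


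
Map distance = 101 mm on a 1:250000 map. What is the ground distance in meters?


ground = 101 mm * 250000 / 1000 = 25250.0 m

25250.0 m


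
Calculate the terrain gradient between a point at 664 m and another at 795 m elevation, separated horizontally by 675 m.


gradient = (795 - 664) / 675 = 131 / 675 = 0.1941

0.1941


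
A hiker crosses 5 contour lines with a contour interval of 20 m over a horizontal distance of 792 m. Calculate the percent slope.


elevation change = 5 * 20 = 100 m
slope = 100 / 792 * 100 = 12.6%

12.6%


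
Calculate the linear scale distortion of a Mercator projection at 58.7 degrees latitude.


SF = 1 / cos(58.7) = 1 / 0.519519 = 1.925

1.925


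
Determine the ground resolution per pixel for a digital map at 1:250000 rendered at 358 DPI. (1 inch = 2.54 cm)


pixel_cm = 2.54 / 358 ≈ 0.007095 cm
ground = pixel_cm * 250000 / 100 = 2.54 * 250000 / (358 * 100) = 635000 / 35800 ≈ 17.74 m

17.74 m


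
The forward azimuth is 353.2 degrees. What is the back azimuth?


back azimuth = (353.2 + 180) mod 360 = 173.2 degrees

173.2 degrees


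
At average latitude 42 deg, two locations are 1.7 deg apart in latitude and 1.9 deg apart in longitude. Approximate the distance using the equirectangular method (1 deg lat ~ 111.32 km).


dlat_km = 1.7 * 111.32 = 189.244
dlon_km = 1.9 * 111.32 * cos(42) ≈ 157.181
dist = sqrt(189.244^2 + 157.181^2) ≈ 246.0 km

246.0 km


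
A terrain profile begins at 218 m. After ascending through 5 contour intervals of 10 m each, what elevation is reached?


elevation = 218 + 5 * 10 = 268 m

268 m


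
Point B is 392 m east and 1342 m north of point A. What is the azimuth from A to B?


az = atan2(392, 1342) = 16.3 deg
adjusted to 0-360: 16.3 degrees

16.3 degrees


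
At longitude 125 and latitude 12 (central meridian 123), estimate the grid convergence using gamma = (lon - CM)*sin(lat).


gamma = (125 - 123) * sin(12) = 2 * 0.207912 = 0.416 degrees

0.416 degrees


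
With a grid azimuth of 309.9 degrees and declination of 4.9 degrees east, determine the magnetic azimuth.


magnetic azimuth = grid azimuth - declination (east +ve)
mag_az = 309.9 - 4.9 = 305.0 degrees

305.0 degrees


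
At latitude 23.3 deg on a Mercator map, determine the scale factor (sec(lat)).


SF = 1 / cos(23.3) = 1 / 0.918446 = 1.089

1.089


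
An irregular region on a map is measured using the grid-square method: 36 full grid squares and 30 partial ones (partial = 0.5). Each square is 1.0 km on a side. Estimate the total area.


effective squares = 36 + 30 * 0.5 = 51.0
area = 51.0 * 1.0 = 51.0 km^2

51.0 km^2


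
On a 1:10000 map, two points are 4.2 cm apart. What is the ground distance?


ground = 4.2 cm * 10000 / 100 = 420.0 m

420.0 m


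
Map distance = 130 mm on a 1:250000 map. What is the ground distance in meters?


ground = 130 mm * 250000 / 1000 = 32500.0 m

32500.0 m


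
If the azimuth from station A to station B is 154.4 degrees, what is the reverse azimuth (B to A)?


back azimuth = (154.4 + 180) mod 360 = 334.4 degrees

334.4 degrees


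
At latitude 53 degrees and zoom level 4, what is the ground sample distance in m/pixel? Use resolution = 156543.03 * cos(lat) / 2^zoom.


res = 156543.03 * cos(53) / 2^4 = 156543.03 * 0.60181502 / 16 = 5888.12 m/pixel

5888.12 m/pixel


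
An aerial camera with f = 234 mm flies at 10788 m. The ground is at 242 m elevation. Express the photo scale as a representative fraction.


scale = f / (H - h) = 234 mm / 10546 m = 234 / 10546000 = 1:45068

1:45068


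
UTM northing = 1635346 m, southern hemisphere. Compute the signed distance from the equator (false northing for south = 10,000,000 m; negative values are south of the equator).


For southern: actual = 1635346 - 10000000 = -8364654 m

-8364654 m


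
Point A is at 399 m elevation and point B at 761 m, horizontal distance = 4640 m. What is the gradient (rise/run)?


gradient = (761 - 399) / 4640 = 362 / 4640 = 0.078

0.078


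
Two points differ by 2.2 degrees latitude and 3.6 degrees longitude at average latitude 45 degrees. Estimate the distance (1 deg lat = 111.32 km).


dlat_km = 2.2 * 111.32 = 244.904
dlon_km = 3.6 * 111.32 * cos(45) ≈ 283.374
dist = sqrt(244.904^2 + 283.374^2) ≈ 374.5 km

374.5 km


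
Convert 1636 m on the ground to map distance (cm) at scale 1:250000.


map_cm = 1636 * 100 / 250000 = 0.6544 cm ≈ 0.65 cm

0.65 cm


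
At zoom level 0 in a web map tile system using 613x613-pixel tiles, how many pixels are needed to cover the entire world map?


tiles per axis = 2^0 = 1
total tiles = 1^2 = 1
pixels per axis = 1 * 613 = 613
total pixels = 613^2 = 375769

375769 pixels


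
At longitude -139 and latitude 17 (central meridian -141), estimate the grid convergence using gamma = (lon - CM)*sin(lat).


gamma = (-139 - -141) * sin(17) = 2 * 0.292372 = 0.585 degrees

0.585 degrees


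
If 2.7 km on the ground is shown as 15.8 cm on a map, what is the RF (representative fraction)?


ground = 2.7 km = 270000 cm; RF denominator = ground / map = 270000 / 15.8 ≈ 17089; RF = 1:17089

1:17089


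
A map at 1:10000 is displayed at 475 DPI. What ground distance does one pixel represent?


pixel_cm = 2.54 / 475 ≈ 0.005347 cm
ground = pixel_cm * 10000 / 100 = 2.54 * 10000 / (475 * 100) = 25400 / 47500 ≈ 0.53 m

0.53 m


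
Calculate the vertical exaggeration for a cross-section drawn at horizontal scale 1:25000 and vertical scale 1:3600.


VE = horizontal_scale / vertical_scale = 25000 / 3600 ≈ 6.9

6.9x


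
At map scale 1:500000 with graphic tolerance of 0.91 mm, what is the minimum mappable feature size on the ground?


ground = 0.91 mm * 500000 / 1000 = 455.0 m

455.0 m


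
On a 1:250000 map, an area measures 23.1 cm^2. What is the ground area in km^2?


ground_area = 23.1 * (250000/100)^2 = 144375000.0 m^2 = 144.375 km^2

144.375 km^2


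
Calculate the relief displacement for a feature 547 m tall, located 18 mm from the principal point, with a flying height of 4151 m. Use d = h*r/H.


d = h * r / H = 547 * 18 / 4151 = 2.37 mm

2.37 mm


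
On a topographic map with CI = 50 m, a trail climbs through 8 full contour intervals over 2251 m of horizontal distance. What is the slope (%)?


elevation change = 8 * 50 = 400 m
slope = 400 / 2251 * 100 = 17.8%

17.8%


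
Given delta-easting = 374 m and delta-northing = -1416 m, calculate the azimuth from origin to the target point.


az = atan2(374, -1416) = 165.2 deg
adjusted to 0-360: 165.2 degrees

165.2 degrees


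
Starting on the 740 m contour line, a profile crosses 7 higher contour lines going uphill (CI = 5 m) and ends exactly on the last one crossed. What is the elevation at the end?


elevation = 740 + 7 * 5 = 775 m

775 m


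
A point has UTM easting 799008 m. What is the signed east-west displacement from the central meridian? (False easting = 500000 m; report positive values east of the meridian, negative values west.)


displacement = 799008 - 500000 = 299008 m

299008 m


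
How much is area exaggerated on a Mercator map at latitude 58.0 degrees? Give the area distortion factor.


area_distortion = 1/cos^2(58.0) = 3.561

3.561


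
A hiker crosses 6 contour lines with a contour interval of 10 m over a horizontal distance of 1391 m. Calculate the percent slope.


elevation change = 6 * 10 = 60 m
slope = 60 / 1391 * 100 = 4.3%

4.3%


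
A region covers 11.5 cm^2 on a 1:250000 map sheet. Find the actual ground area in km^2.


ground_area = 11.5 * (250000/100)^2 = 71875000.0 m^2 = 71.875 km^2

71.875 km^2


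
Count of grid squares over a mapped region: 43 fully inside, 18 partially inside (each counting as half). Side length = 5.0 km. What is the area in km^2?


effective squares = 43 + 18 * 0.5 = 52.0
area = 52.0 * 25.0 = 1300.0 km^2

1300.0 km^2


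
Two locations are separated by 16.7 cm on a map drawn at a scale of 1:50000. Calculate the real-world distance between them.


ground = 16.7 cm * 50000 / 100 = 8350.0 m = 8.35 km

8.35 km


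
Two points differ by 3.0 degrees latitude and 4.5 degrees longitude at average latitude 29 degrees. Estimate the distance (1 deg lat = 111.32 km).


dlat_km = 3.0 * 111.32 = 333.96
dlon_km = 4.5 * 111.32 * cos(29) ≈ 438.132
dist = sqrt(333.96^2 + 438.132^2) ≈ 550.9 km

550.9 km


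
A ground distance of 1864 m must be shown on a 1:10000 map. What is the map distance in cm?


map_cm = 1864 * 100 / 10000 = 18.64 cm

18.64 cm


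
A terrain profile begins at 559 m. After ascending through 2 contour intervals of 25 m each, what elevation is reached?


elevation = 559 + 2 * 25 = 609 m

609 m


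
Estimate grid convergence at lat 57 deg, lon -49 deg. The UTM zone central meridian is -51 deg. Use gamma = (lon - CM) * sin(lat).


gamma = (-49 - -51) * sin(57) = 2 * 0.838671 = 1.677 degrees

1.677 degrees


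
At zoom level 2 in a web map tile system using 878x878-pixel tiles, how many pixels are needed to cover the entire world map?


tiles per axis = 2^2 = 4
total tiles = 4^2 = 16
pixels per axis = 4 * 878 = 3512
total pixels = 3512^2 = 12334144

12334144 pixels


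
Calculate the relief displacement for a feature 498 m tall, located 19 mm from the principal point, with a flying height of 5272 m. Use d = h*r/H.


d = h * r / H = 498 * 19 / 5272 = 1.79 mm

1.79 mm


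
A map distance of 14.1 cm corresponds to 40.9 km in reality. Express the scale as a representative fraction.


ground = 40.9 km = 4090000 cm; RF denominator = ground / map = 4090000 / 14.1 ≈ 290071; RF = 1:290071

1:290071


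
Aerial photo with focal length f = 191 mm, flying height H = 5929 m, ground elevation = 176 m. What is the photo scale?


scale = f / (H - h) = 191 mm / 5753 m = 191 / 5753000 = 1:30120

1:30120


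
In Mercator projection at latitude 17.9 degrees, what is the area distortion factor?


area_distortion = 1/cos^2(17.9) = 1.104

1.104


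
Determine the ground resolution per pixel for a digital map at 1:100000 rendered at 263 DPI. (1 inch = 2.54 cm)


pixel_cm = 2.54 / 263 ≈ 0.009658 cm
ground = pixel_cm * 100000 / 100 = 2.54 * 100000 / (263 * 100) = 254000 / 26300 ≈ 9.66 m

9.66 m


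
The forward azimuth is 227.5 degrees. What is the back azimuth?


back azimuth = (227.5 + 180) mod 360 = 47.5 degrees

47.5 degrees


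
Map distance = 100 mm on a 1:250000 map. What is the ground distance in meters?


ground = 100 mm * 250000 / 1000 = 25000.0 m

25000.0 m


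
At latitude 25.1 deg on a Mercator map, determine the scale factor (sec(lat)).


SF = 1 / cos(25.1) = 1 / 0.905569 = 1.104

1.104


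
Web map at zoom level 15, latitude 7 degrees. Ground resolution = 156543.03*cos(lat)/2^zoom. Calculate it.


res = 156543.03 * cos(7) / 2^15 = 156543.03 * 0.99254615 / 32768 = 4.74 m/pixel

4.74 m/pixel


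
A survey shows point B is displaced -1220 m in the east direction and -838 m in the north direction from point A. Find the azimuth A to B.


az = atan2(-1220, -838) = -124.5 deg
adjusted to 0-360: 235.5 degrees

235.5 degrees


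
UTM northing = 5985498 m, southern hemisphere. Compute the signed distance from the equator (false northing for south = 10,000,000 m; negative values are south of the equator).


For southern: actual = 5985498 - 10000000 = -4014502 m

-4014502 m


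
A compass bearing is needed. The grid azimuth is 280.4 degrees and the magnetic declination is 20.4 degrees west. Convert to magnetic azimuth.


magnetic azimuth = grid azimuth - declination (east +ve)
mag_az = 280.4 - -20.4 = 300.8 degrees

300.8 degrees


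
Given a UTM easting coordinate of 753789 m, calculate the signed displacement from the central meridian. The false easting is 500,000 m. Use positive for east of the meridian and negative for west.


displacement = 753789 - 500000 = 253789 m

253789 m


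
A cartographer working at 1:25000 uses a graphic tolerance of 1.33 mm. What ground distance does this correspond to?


ground = 1.33 mm * 25000 / 1000 = 33.25 m

33.25 m


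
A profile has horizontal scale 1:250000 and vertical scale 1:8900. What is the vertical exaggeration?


VE = horizontal_scale / vertical_scale = 250000 / 8900 ≈ 28.1

28.1x


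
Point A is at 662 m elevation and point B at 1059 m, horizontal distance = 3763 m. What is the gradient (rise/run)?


gradient = (1059 - 662) / 3763 = 397 / 3763 = 0.1055

0.1055


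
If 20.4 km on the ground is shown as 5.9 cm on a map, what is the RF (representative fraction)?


ground = 20.4 km = 2040000 cm; RF denominator = ground / map = 2040000 / 5.9 ≈ 345763; RF = 1:345763

1:345763


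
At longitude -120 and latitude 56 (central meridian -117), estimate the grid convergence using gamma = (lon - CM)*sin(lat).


gamma = (-120 - -117) * sin(56) = -3 * 0.829038 = -2.487 degrees

-2.487 degrees


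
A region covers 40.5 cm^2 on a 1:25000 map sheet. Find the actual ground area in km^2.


ground_area = 40.5 * (25000/100)^2 = 2531250.0 m^2 = 2.53125 km^2 ≈ 2.531 km^2

2.531 km^2


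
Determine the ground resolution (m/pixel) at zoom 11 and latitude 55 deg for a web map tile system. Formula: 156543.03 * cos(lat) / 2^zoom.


res = 156543.03 * cos(55) / 2^11 = 156543.03 * 0.57357644 / 2048 = 43.84 m/pixel

43.84 m/pixel


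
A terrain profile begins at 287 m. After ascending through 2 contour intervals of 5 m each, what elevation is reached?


elevation = 287 + 2 * 5 = 297 m

297 m


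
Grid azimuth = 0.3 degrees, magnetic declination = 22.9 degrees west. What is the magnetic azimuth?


magnetic azimuth = grid azimuth - declination (east +ve)
mag_az = 0.3 - -22.9 = 23.2 degrees

23.2 degrees


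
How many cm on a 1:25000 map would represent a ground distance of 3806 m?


map_cm = 3806 * 100 / 25000 = 15.224 cm ≈ 15.22 cm

15.22 cm


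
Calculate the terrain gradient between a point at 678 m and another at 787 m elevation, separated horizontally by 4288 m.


gradient = (787 - 678) / 4288 = 109 / 4288 = 0.0254

0.0254


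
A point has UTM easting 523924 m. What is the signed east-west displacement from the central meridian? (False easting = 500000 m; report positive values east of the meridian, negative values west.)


displacement = 523924 - 500000 = 23924 m

23924 m


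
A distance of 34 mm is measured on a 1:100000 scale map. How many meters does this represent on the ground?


ground = 34 mm * 100000 / 1000 = 3400.0 m

3400.0 m


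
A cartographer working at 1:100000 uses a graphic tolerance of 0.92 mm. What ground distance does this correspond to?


ground = 0.92 mm * 100000 / 1000 = 92.0 m

92.0 m


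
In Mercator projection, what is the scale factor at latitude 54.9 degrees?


SF = 1 / cos(54.9) = 1 / 0.575005 = 1.739

1.739


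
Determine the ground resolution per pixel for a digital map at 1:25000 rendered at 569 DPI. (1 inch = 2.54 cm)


pixel_cm = 2.54 / 569 ≈ 0.004464 cm
ground = pixel_cm * 25000 / 100 = 2.54 * 25000 / (569 * 100) = 63500 / 56900 ≈ 1.12 m

1.12 m


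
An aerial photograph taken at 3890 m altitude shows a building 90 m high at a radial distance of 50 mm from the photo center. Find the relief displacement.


d = h * r / H = 90 * 50 / 3890 = 1.16 mm

1.16 mm


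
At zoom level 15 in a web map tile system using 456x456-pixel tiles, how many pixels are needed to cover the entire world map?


tiles per axis = 2^15 = 32768
total tiles = 32768^2 = 1073741824
pixels per axis = 32768 * 456 = 14942208
total pixels = 14942208^2 = 223269579915264

223269579915264 pixels


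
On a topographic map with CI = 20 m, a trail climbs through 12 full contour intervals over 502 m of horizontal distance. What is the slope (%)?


elevation change = 12 * 20 = 240 m
slope = 240 / 502 * 100 = 47.8%

47.8%


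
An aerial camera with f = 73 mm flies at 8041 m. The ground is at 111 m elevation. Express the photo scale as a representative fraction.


scale = f / (H - h) = 73 mm / 7930 m = 73 / 7930000 = 1:108630

1:108630


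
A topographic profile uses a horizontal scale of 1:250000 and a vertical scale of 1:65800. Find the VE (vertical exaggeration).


VE = horizontal_scale / vertical_scale = 250000 / 65800 ≈ 3.8

3.8x


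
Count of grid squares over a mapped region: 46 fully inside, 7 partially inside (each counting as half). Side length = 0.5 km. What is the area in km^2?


effective squares = 46 + 7 * 0.5 = 49.5
area = 49.5 * 0.25 = 12.375 km^2

12.375 km^2


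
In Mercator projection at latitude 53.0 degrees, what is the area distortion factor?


area_distortion = 1/cos^2(53.0) = 2.761

2.761


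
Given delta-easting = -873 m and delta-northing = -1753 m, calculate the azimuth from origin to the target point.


az = atan2(-873, -1753) = -153.5 deg
adjusted to 0-360: 206.5 degrees

206.5 degrees


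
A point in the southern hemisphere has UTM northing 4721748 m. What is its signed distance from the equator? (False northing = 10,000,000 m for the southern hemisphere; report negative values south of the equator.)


For southern: actual = 4721748 - 10000000 = -5278252 m

-5278252 m


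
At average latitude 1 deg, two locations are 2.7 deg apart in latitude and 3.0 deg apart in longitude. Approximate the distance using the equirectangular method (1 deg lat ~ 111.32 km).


dlat_km = 2.7 * 111.32 = 300.564
dlon_km = 3.0 * 111.32 * cos(1) ≈ 333.909
dist = sqrt(300.564^2 + 333.909^2) ≈ 449.3 km

449.3 km


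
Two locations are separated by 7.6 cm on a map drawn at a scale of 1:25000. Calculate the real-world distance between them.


ground = 7.6 cm * 25000 / 100 = 1900.0 m = 1.9 km

1.9 km


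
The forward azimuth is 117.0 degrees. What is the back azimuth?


back azimuth = (117.0 + 180) mod 360 = 297.0 degrees

297.0 degrees


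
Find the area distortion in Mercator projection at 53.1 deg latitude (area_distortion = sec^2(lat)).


area_distortion = 1/cos^2(53.1) = 2.774

2.774


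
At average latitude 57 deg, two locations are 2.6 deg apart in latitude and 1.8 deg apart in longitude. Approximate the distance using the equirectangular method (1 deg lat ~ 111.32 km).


dlat_km = 2.6 * 111.32 = 289.432
dlon_km = 1.8 * 111.32 * cos(57) ≈ 109.133
dist = sqrt(289.432^2 + 109.133^2) ≈ 309.3 km

309.3 km


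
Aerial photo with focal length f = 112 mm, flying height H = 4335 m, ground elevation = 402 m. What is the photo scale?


scale = f / (H - h) = 112 mm / 3933 m = 112 / 3933000 = 1:35116

1:35116


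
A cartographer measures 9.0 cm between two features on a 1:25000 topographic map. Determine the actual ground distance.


ground = 9.0 cm * 25000 / 100 = 2250.0 m = 2.25 km

2.25 km


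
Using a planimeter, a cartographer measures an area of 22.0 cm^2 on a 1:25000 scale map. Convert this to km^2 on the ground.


ground_area = 22.0 * (25000/100)^2 = 1375000.0 m^2 = 1.375 km^2

1.375 km^2


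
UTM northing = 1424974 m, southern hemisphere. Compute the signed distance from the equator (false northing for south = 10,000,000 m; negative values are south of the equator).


For southern: actual = 1424974 - 10000000 = -8575026 m

-8575026 m


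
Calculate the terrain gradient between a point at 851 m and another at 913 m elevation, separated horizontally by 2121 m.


gradient = (913 - 851) / 2121 = 62 / 2121 = 0.0292

0.0292


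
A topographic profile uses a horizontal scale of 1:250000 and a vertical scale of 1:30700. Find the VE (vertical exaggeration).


VE = horizontal_scale / vertical_scale = 250000 / 30700 ≈ 8.1

8.1x


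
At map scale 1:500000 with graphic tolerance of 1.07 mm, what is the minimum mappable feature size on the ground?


ground = 1.07 mm * 500000 / 1000 = 535.0 m

535.0 m


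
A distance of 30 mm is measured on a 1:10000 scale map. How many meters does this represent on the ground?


ground = 30 mm * 10000 / 1000 = 300.0 m

300.0 m


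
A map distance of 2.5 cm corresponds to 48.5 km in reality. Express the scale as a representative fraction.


ground = 48.5 km = 4850000 cm; RF denominator = ground / map = 4850000 / 2.5 = 1940000; RF = 1:1940000

1:1940000


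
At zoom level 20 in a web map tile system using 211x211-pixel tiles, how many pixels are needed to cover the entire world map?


tiles per axis = 2^20 = 1048576
total tiles = 1048576^2 = 1099511627776
pixels per axis = 1048576 * 211 = 221249536
total pixels = 221249536^2 = 48951357180215296

48951357180215296 pixels


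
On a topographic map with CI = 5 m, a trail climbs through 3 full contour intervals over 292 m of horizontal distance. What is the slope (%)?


elevation change = 3 * 5 = 15 m
slope = 15 / 292 * 100 = 5.1%

5.1%


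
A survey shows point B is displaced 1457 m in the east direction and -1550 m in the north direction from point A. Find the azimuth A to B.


az = atan2(1457, -1550) = 136.8 deg
adjusted to 0-360: 136.8 degrees

136.8 degrees


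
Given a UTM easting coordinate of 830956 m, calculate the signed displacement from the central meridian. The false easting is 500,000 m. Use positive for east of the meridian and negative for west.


displacement = 830956 - 500000 = 330956 m

330956 m


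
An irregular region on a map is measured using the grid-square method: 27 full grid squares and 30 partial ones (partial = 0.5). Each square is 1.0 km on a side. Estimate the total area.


effective squares = 27 + 30 * 0.5 = 42.0
area = 42.0 * 1.0 = 42.0 km^2

42.0 km^2


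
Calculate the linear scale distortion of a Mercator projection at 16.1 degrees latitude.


SF = 1 / cos(16.1) = 1 / 0.960779 = 1.041

1.041


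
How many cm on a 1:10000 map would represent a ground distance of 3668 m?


map_cm = 3668 * 100 / 10000 = 36.68 cm

36.68 cm


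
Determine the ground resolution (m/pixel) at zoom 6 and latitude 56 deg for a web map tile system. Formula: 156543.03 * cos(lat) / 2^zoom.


res = 156543.03 * cos(56) / 2^6 = 156543.03 * 0.5591929 / 64 = 1367.78 m/pixel

1367.78 m/pixel


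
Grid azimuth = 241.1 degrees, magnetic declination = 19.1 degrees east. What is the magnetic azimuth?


magnetic azimuth = grid azimuth - declination (east +ve)
mag_az = 241.1 - 19.1 = 222.0 degrees

222.0 degrees


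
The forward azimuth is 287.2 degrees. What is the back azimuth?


back azimuth = (287.2 + 180) mod 360 = 107.2 degrees

107.2 degrees


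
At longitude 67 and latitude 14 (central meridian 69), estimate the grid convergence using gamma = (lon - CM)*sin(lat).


gamma = (67 - 69) * sin(14) = -2 * 0.241922 = -0.484 degrees

-0.484 degrees


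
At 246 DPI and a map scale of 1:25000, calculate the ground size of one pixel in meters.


pixel_cm = 2.54 / 246 ≈ 0.010325 cm
ground = pixel_cm * 25000 / 100 = 2.54 * 25000 / (246 * 100) = 63500 / 24600 ≈ 2.58 m

2.58 m


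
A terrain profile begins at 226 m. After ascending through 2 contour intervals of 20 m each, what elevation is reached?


elevation = 226 + 2 * 20 = 266 m

266 m


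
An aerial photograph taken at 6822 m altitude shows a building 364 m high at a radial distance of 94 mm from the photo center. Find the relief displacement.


d = h * r / H = 364 * 94 / 6822 = 5.02 mm

5.02 mm


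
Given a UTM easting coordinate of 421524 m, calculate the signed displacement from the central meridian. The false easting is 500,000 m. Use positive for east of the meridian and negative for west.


displacement = 421524 - 500000 = -78476 m

-78476 m


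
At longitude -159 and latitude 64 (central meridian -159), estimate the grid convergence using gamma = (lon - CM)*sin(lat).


gamma = (-159 - -159) * sin(64) = 0 * 0.898794 = 0.0 degrees

0.0 degrees


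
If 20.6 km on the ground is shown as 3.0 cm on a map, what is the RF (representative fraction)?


ground = 20.6 km = 2060000 cm; RF denominator = ground / map = 2060000 / 3.0 ≈ 686667; RF = 1:686667

1:686667


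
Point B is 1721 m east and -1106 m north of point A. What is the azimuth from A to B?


az = atan2(1721, -1106) = 122.7 deg
adjusted to 0-360: 122.7 degrees

122.7 degrees


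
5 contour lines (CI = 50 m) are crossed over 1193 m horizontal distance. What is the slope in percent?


elevation change = 5 * 50 = 250 m
slope = 250 / 1193 * 100 = 21.0%

21.0%


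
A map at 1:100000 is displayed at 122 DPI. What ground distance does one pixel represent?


pixel_cm = 2.54 / 122 ≈ 0.02082 cm
ground = pixel_cm * 100000 / 100 = 2.54 * 100000 / (122 * 100) = 254000 / 12200 ≈ 20.82 m

20.82 m


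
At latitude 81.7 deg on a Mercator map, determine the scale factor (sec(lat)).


SF = 1 / cos(81.7) = 1 / 0.144356 = 6.927

6.927


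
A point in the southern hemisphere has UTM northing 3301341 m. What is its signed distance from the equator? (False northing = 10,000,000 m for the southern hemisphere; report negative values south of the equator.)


For southern: actual = 3301341 - 10000000 = -6698659 m

-6698659 m


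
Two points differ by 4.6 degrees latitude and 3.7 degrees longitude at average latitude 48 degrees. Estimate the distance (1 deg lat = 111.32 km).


dlat_km = 4.6 * 111.32 = 512.072
dlon_km = 3.7 * 111.32 * cos(48) ≈ 275.604
dist = sqrt(512.072^2 + 275.604^2) ≈ 581.5 km

581.5 km


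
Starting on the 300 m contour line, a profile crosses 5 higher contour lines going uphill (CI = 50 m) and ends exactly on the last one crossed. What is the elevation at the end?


elevation = 300 + 5 * 50 = 550 m

550 m


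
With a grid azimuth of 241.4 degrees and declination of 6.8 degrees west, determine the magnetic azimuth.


magnetic azimuth = grid azimuth - declination (east +ve)
mag_az = 241.4 - -6.8 = 248.2 degrees

248.2 degrees


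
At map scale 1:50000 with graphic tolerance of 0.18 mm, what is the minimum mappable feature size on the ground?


ground = 0.18 mm * 50000 / 1000 = 9.0 m

9.0 m


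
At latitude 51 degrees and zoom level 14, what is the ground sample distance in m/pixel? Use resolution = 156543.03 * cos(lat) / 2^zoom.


res = 156543.03 * cos(51) / 2^14 = 156543.03 * 0.62932039 / 16384 = 6.01 m/pixel

6.01 m/pixel


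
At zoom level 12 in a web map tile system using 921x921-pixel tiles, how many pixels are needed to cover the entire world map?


tiles per axis = 2^12 = 4096
total tiles = 4096^2 = 16777216
pixels per axis = 4096 * 921 = 3772416
total pixels = 3772416^2 = 14231122477056

14231122477056 pixels


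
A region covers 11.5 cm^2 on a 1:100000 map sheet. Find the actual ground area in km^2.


ground_area = 11.5 * (100000/100)^2 = 11500000.0 m^2 = 11.5 km^2

11.5 km^2


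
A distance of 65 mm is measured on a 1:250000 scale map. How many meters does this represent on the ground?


ground = 65 mm * 250000 / 1000 = 16250.0 m

16250.0 m


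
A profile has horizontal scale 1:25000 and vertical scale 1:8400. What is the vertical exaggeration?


VE = horizontal_scale / vertical_scale = 25000 / 8400 ≈ 3.0

3.0x


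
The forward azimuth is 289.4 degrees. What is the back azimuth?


back azimuth = (289.4 + 180) mod 360 = 109.4 degrees

109.4 degrees


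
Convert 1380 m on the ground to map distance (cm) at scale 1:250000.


map_cm = 1380 * 100 / 250000 = 0.552 cm ≈ 0.55 cm

0.55 cm


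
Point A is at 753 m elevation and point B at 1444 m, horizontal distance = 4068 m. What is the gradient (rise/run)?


gradient = (1444 - 753) / 4068 = 691 / 4068 = 0.1699

0.1699


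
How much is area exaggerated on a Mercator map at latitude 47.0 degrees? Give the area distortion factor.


area_distortion = 1/cos^2(47.0) = 2.15

2.15


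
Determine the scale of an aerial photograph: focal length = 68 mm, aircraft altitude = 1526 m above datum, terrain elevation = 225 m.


scale = f / (H - h) = 68 mm / 1301 m = 68 / 1301000 = 1:19132

1:19132


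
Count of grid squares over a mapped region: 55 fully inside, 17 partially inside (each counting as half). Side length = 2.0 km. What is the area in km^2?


effective squares = 55 + 17 * 0.5 = 63.5
area = 63.5 * 4.0 = 254.0 km^2

254.0 km^2


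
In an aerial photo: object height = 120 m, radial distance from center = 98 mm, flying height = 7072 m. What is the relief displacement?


d = h * r / H = 120 * 98 / 7072 = 1.66 mm

1.66 mm


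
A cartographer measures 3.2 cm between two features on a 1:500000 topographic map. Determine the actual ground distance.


ground = 3.2 cm * 500000 / 100 = 16000.0 m = 16.0 km

16.0 km


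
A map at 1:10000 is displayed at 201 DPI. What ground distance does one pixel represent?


pixel_cm = 2.54 / 201 ≈ 0.012637 cm
ground = pixel_cm * 10000 / 100 = 2.54 * 10000 / (201 * 100) = 25400 / 20100 ≈ 1.26 m

1.26 m


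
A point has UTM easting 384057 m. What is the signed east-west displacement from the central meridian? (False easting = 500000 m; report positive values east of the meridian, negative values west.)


displacement = 384057 - 500000 = -115943 m

-115943 m


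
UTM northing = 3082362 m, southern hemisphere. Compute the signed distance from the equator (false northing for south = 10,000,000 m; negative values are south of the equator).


For southern: actual = 3082362 - 10000000 = -6917638 m

-6917638 m


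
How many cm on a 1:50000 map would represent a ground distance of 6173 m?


map_cm = 6173 * 100 / 50000 = 12.346 cm ≈ 12.35 cm

12.35 cm


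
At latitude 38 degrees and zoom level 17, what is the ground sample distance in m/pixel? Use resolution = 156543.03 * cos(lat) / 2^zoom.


res = 156543.03 * cos(38) / 2^17 = 156543.03 * 0.78801075 / 131072 = 0.94 m/pixel

0.94 m/pixel


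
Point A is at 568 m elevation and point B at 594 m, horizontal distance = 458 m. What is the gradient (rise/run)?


gradient = (594 - 568) / 458 = 26 / 458 = 0.0568

0.0568


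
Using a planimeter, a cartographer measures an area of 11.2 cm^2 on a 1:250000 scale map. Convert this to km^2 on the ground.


ground_area = 11.2 * (250000/100)^2 = 70000000.0 m^2 = 70.0 km^2

70.0 km^2


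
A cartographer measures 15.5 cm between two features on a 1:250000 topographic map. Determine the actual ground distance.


ground = 15.5 cm * 250000 / 100 = 38750.0 m = 38.75 km

38.75 km


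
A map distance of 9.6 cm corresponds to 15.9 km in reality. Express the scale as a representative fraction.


ground = 15.9 km = 1590000 cm; RF denominator = ground / map = 1590000 / 9.6 = 165625; RF = 1:165625

1:165625


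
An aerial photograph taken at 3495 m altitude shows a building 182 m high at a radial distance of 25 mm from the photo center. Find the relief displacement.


d = h * r / H = 182 * 25 / 3495 = 1.3 mm

1.3 mm
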